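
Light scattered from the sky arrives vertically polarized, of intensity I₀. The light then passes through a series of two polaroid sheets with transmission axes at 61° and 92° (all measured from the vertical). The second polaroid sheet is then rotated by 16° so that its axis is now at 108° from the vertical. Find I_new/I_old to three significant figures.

I_new/I_old ≈ 0.633

Before rotation:
By Malus's law, I₁ = I₀ cos²(61° − 0°) = I₀ cos²(61°) = 0.235 I₀.
I₂ = I₁ cos²(92° − 61°) = 0.235 I₀ · cos²(31°) = 0.1727 I₀.
After rotation:
I₁ = I₀ cos²(61° − 0°) = I₀ cos²(61°) = 0.235 I₀.
I₂ = I₁ cos²(108° − 61°) = 0.235 I₀ · cos²(47°) = 0.1093 I₀.
Ratio = 0.1093 / 0.1727 = 0.633.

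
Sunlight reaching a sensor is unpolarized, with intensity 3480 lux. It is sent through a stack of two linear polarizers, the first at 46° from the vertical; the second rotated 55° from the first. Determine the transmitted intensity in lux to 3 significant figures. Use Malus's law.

I ≈ 572 lux

Unpolarized light through the first polarizer → I₁ = 3480 lux/2 = 1740 lux, polarized at 46°.
I₂ = I₁ · cos²(55°) = 1740 · 0.329 = 572.4 lux.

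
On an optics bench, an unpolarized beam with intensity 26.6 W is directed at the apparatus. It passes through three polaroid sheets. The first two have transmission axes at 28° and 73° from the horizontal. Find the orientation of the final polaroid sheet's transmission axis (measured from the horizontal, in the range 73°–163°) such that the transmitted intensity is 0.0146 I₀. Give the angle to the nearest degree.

θ ≈ 149°

Unpolarized light through the first polarizer → I₁ = ½ I₀, now polarized at 28°.
I₂ = I₁ cos²(73° − 28°) = 0.5 I₀ · cos²(45°) = 0.25 I₀.
Need I₃/I₀ = 0.0146, so cos²(θ − 73°) = 0.0146 / 0.25 = 0.0584.
θ − 73° = arccos(√0.0584) = 76.0°, giving θ ≈ 73 + 76.0 = 149.0°.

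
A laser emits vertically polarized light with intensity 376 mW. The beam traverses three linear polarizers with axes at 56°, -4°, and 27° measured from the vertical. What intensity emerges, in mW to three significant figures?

I₁ = 376 mW · cos²(56°) = 117.6 mW.
I₂ = I₁ · cos²(60°) = 117.6 · 0.25 = 29.39 mW.
I₃ = I₂ · cos²(31°) = 29.39 · 0.7347 = 21.6 mW.

I ≈ 21.6 mW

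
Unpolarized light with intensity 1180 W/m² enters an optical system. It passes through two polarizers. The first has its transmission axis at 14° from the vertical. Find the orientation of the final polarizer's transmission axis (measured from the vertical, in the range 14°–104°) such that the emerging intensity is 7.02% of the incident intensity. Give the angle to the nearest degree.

Unpolarized light through the first polarizer → I₁ = ½ I₀, now polarized at 14°.
Need I₂/I₀ = 0.0702, so cos²(θ − 14°) = 0.0702 / 0.5 = 0.1404.
θ − 14° = arccos(√0.1404) = 68.0°, giving θ ≈ 14 + 68.0 = 82.0°.

θ ≈ 82°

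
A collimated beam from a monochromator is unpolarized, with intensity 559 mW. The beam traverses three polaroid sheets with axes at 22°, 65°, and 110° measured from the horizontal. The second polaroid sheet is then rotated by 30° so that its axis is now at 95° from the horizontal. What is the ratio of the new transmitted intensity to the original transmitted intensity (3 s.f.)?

Before rotation:
Unpolarized light through the first polarizer → I₁ = ½ I₀, now polarized at 22°.
I₂ = I₁ cos²(65° − 22°) = 0.5 I₀ · cos²(43°) = 0.2674 I₀.
I₃ = I₂ cos²(110° − 65°) = 0.2674 I₀ · cos²(45°) = 0.1337 I₀.
After rotation:
Unpolarized light through the first polarizer → I₁ = ½ I₀, now polarized at 22°.
I₂ = I₁ cos²(95° − 22°) = 0.5 I₀ · cos²(73°) = 0.04274 I₀.
I₃ = I₂ cos²(110° − 95°) = 0.04274 I₀ · cos²(15°) = 0.03988 I₀.
Ratio = 0.03988 / 0.1337 = 0.2982.

I_new/I_old ≈ 0.298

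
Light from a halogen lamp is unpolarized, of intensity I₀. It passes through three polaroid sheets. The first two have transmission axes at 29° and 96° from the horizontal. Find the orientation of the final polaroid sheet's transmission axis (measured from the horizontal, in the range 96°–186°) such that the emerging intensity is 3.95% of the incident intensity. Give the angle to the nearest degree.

Unpolarized light through the first polarizer → I₁ = ½ I₀, now polarized at 29°.
I₂ = I₁ cos²(96° − 29°) = 0.5 I₀ · cos²(67°) = 0.07634 I₀.
Need I₃/I₀ = 0.0395, so cos²(θ − 96°) = 0.0395 / 0.07634 = 0.5175.
θ − 96° = arccos(√0.5175) = 44.0°, giving θ ≈ 96 + 44.0 = 140.0°.

θ ≈ 140°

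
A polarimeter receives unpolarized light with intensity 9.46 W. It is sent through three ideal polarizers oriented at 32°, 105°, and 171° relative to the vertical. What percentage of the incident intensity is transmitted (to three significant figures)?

Unpolarized light through the first polarizer → I₁ = 9.46 W/2 = 4.73 W, polarized at 32°.
I₂ = I₁ · cos²(73°) = 4.73 · 0.08548 = 0.4043 W.
I₃ = I₂ · cos²(66°) = 0.4043 · 0.1654 = 0.06689 W.
That is 0.7071% of the incident intensity.

≈ 0.707%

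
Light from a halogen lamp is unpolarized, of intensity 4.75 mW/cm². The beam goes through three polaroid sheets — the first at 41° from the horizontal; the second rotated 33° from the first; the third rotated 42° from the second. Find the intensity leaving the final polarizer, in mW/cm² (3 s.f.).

Unpolarized light through the first polarizer → I₁ = 4.75 mW/cm²/2 = 2.375 mW/cm², polarized at 41°.
I₂ = I₁ · cos²(33°) = 2.375 · 0.7034 = 1.67 mW/cm².
I₃ = I₂ · cos²(42°) = 1.67 · 0.5523 = 0.9226 mW/cm².

I ≈ 0.923 mW/cm²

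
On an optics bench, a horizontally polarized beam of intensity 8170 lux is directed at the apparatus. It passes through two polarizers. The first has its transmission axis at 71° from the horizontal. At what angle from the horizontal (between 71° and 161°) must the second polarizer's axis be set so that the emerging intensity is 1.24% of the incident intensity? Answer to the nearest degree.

θ ≈ 141°

I₁ = I₀ cos²(71° − 0°) = I₀ cos²(71°) = 0.106 I₀.
Need I₂/I₀ = 0.0124, so cos²(θ − 71°) = 0.0124 / 0.106 = 0.117.
θ − 71° = arccos(√0.117) = 70.0°, giving θ ≈ 71 + 70.0 = 141.0°.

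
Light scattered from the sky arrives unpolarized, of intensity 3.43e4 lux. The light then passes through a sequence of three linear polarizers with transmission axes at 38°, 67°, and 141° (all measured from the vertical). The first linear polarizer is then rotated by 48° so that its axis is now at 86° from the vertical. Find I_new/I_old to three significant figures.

I_new/I_old ≈ 1.17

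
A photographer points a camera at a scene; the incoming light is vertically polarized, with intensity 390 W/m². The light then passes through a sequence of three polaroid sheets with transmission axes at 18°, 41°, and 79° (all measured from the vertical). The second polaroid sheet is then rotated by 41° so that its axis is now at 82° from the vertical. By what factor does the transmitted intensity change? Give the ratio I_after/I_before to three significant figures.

I_new/I_old ≈ 0.364

Before rotation:
By Malus's law, I₁ = I₀ cos²(18° − 0°) = I₀ cos²(18°) = 0.9045 I₀.
I₂ = I₁ cos²(41° − 18°) = 0.9045 I₀ · cos²(23°) = 0.7664 I₀.
I₃ = I₂ cos²(79° − 41°) = 0.7664 I₀ · cos²(38°) = 0.4759 I₀.
After rotation:
I₁ = I₀ cos²(18° − 0°) = I₀ cos²(18°) = 0.9045 I₀.
I₂ = I₁ cos²(82° − 18°) = 0.9045 I₀ · cos²(64°) = 0.1738 I₀.
I₃ = I₂ cos²(79° − 82°) = 0.1738 I₀ · cos²(3°) = 0.1733 I₀.
Ratio = 0.1733 / 0.4759 = 0.3642.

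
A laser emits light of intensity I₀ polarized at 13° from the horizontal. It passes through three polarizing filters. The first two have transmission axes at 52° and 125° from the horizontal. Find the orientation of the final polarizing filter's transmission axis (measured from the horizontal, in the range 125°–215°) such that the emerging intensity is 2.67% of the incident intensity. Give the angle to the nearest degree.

θ ≈ 169°

By Malus's law, I₁ = I₀ cos²(52° − 13°) = I₀ cos²(39°) = 0.604 I₀.
I₂ = I₁ cos²(125° − 52°) = 0.604 I₀ · cos²(73°) = 0.05163 I₀.
Need I₃/I₀ = 0.0267, so cos²(θ − 125°) = 0.0267 / 0.05163 = 0.5172.
θ − 125° = arccos(√0.5172) = 44.0°, giving θ ≈ 125 + 44.0 = 169.0°.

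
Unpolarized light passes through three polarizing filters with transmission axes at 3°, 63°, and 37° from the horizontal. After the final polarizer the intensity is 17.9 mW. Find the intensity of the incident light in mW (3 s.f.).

Unpolarized light through the first polarizer → I₁ = ½ I₀, now polarized at 3°.
I₂ = I₁ cos²(63° − 3°) = 0.5 I₀ · cos²(60°) = 0.125 I₀.
I₃ = I₂ cos²(37° − 63°) = 0.125 I₀ · cos²(26°) = 0.101 I₀.
So 17.9 mW = 0.101 I₀, giving I₀ = 17.9/0.101 = 177.3 mW.

I₀ ≈ 177 mW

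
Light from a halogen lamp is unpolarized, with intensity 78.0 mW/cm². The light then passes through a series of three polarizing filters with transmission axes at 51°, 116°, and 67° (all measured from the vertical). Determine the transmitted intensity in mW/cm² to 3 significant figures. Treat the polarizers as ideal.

I ≈ 3.00 mW/cm²

Unpolarized light through the first polarizer → I₁ = 78.0 mW/cm²/2 = 39 mW/cm², polarized at 51°.
I₂ = I₁ · cos²(65°) = 39 · 0.1786 = 6.966 mW/cm².
I₃ = I₂ · cos²(49°) = 6.966 · 0.4304 = 2.998 mW/cm².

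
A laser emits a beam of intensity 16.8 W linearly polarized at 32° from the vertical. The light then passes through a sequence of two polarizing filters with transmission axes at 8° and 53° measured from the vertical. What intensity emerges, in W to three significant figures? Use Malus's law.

By Malus's law, I₁ = 16.8 W · cos²(24°) = 14.02 W.
I₂ = I₁ · cos²(45°) = 14.02 · 0.5 = 7.01 W.

I ≈ 7.01 W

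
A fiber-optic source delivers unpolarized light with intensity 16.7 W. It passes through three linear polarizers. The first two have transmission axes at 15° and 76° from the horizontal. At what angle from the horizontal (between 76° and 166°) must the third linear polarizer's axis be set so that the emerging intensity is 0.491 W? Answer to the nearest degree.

θ ≈ 136°

Unpolarized light through the first polarizer → I₁ = ½ I₀, now polarized at 15°.
I₂ = I₁ cos²(76° − 15°) = 0.5 I₀ · cos²(61°) = 0.1175 I₀.
Target fraction: 0.491 / 16.7 W = 0.0294 of I₀.
Need I₃/I₀ = 0.0294, so cos²(θ − 76°) = 0.0294 / 0.1175 = 0.2502.
θ − 76° = arccos(√0.2502) = 60.0°, giving θ ≈ 76 + 60.0 = 136.0°.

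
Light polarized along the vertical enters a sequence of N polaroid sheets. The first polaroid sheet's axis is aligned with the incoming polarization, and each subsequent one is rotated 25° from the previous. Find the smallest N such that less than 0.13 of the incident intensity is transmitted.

N = 12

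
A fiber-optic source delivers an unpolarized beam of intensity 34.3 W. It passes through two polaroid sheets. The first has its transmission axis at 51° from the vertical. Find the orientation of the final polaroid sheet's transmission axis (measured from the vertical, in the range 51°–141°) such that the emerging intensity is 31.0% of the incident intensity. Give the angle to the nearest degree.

θ ≈ 89°

Unpolarized light through the first polarizer → I₁ = ½ I₀, now polarized at 51°.
Need I₂/I₀ = 0.31, so cos²(θ − 51°) = 0.31 / 0.5 = 0.62.
θ − 51° = arccos(√0.62) = 38.1°, giving θ ≈ 51 + 38.1 = 89.1°.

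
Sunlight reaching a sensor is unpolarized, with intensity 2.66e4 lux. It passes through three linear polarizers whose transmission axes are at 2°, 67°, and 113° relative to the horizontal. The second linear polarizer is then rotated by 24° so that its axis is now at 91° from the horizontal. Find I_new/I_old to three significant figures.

I_new/I_old ≈ 0.00304

Before rotation:
Unpolarized light through the first polarizer → I₁ = ½ I₀, now polarized at 2°.
I₂ = I₁ cos²(67° − 2°) = 0.5 I₀ · cos²(65°) = 0.0893 I₀.
I₃ = I₂ cos²(113° − 67°) = 0.0893 I₀ · cos²(46°) = 0.04309 I₀.
After rotation:
Unpolarized light through the first polarizer → I₁ = ½ I₀, now polarized at 2°.
I₂ = I₁ cos²(91° − 2°) = 0.5 I₀ · cos²(89°) = 0.0001523 I₀.
I₃ = I₂ cos²(113° − 91°) = 0.0001523 I₀ · cos²(22°) = 0.0001309 I₀.
Ratio = 0.0001309 / 0.04309 = 0.003038.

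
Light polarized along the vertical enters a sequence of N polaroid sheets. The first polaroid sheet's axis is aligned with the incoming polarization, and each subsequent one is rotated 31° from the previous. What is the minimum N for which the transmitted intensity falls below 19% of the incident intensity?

First polarizer is aligned with the polarization: full transmission.
Each further stage multiplies by cos²(31°) = 0.7347.
After N polarizers: T = 0.7347^(N−1). Require T < 0.19 ⇒ N−1 > ln(0.19)/ln(0.7347) = 5.39, so N−1 ≥ 6 and N = 7.
Check: N=7 gives T = 0.1573 < 0.19; N=6 gives T = 0.2141.

N = 7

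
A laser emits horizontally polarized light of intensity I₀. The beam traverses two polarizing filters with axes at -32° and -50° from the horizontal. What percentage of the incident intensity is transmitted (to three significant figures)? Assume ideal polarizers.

By Malus's law, I₁ = I₀ cos²(-32° − 0°) = I₀ cos²(32°) = 0.7192 I₀.
I₂ = I₁ cos²(-50° + 32°) = 0.7192 I₀ · cos²(18°) = 0.6505 I₀.
That is 65.05% of the incident intensity.

≈ 65.1%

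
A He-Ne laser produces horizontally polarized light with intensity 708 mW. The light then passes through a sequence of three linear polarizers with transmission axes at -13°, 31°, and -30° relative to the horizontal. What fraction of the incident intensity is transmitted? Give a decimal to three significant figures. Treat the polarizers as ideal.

I/I₀ ≈ 0.115

I₁ = 708 mW · cos²(13°) = 672.2 mW.
I₂ = I₁ · cos²(44°) = 672.2 · 0.5174 = 347.8 mW.
I₃ = I₂ · cos²(61°) = 347.8 · 0.235 = 81.75 mW.
Transmitted fraction = 0.1155.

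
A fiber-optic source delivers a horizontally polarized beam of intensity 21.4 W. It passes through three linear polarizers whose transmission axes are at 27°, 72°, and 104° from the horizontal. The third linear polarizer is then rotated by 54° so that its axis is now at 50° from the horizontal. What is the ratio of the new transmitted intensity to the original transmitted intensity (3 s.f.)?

Before rotation:
I₁ = I₀ cos²(27° − 0°) = I₀ cos²(27°) = 0.7939 I₀.
I₂ = I₁ cos²(72° − 27°) = 0.7939 I₀ · cos²(45°) = 0.3969 I₀.
I₃ = I₂ cos²(104° − 72°) = 0.3969 I₀ · cos²(32°) = 0.2855 I₀.
After rotation:
I₁ = I₀ cos²(27° − 0°) = I₀ cos²(27°) = 0.7939 I₀.
I₂ = I₁ cos²(72° − 27°) = 0.7939 I₀ · cos²(45°) = 0.3969 I₀.
I₃ = I₂ cos²(50° − 72°) = 0.3969 I₀ · cos²(22°) = 0.3412 I₀.
Ratio = 0.3412 / 0.2855 = 1.195.

I_new/I_old ≈ 1.20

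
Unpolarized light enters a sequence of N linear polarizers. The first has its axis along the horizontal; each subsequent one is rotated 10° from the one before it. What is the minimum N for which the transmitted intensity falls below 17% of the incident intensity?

N = 37

First polarizer halves the unpolarized light: factor 1/2.
Each further stage multiplies by cos²(10°) = 0.9698.
After N polarizers: T = 0.5·0.9698^(N−1). Require T < 0.17 ⇒ N−1 > ln(0.17/0.5)/ln(0.9698) = 35.23, so N−1 ≥ 36 and N = 37.
Check: N=37 gives T = 0.1661 < 0.17; N=36 gives T = 0.1712.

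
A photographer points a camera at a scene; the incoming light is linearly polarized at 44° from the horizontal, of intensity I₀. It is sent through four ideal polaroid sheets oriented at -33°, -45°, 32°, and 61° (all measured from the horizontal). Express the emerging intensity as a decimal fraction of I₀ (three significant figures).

I₁ = I₀ cos²(-33° − 44°) = I₀ cos²(77°) = 0.0506 I₀.
I₂ = I₁ cos²(-45° + 33°) = 0.0506 I₀ · cos²(12°) = 0.04842 I₀.
I₃ = I₂ cos²(32° + 45°) = 0.04842 I₀ · cos²(77°) = 0.00245 I₀.
I₄ = I₃ cos²(61° − 32°) = 0.00245 I₀ · cos²(29°) = 0.001874 I₀.
Transmitted fraction = 0.001874.

≈ 0.00187 I₀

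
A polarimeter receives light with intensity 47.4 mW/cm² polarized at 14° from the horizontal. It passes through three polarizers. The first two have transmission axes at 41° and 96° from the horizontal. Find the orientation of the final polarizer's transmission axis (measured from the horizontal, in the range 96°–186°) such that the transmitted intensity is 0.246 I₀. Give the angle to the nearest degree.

By Malus's law, I₁ = I₀ cos²(41° − 14°) = I₀ cos²(27°) = 0.7939 I₀.
I₂ = I₁ cos²(96° − 41°) = 0.7939 I₀ · cos²(55°) = 0.2612 I₀.
Need I₃/I₀ = 0.246, so cos²(θ − 96°) = 0.246 / 0.2612 = 0.9419.
θ − 96° = arccos(√0.9419) = 14.0°, giving θ ≈ 96 + 14.0 = 110.0°.

θ ≈ 110°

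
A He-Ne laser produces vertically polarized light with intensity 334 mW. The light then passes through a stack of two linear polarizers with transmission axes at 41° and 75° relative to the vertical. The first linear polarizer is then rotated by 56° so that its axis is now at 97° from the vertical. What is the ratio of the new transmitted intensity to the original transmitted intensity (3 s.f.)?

Before rotation:
I₁ = I₀ cos²(41° − 0°) = I₀ cos²(41°) = 0.5696 I₀.
I₂ = I₁ cos²(75° − 41°) = 0.5696 I₀ · cos²(34°) = 0.3915 I₀.
After rotation:
I₁ = I₀ cos²(97° − 0°) = I₀ cos²(83°) = 0.01485 I₀.
I₂ = I₁ cos²(75° − 97°) = 0.01485 I₀ · cos²(22°) = 0.01277 I₀.
Ratio = 0.01277 / 0.3915 = 0.03261.

I_new/I_old ≈ 0.0326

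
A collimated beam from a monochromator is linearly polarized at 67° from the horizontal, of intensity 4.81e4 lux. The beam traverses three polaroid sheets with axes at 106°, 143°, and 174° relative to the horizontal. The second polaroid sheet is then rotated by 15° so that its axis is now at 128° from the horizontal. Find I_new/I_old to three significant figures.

I_new/I_old ≈ 0.885

Before rotation:
I₁ = I₀ cos²(106° − 67°) = I₀ cos²(39°) = 0.604 I₀.
I₂ = I₁ cos²(143° − 106°) = 0.604 I₀ · cos²(37°) = 0.3852 I₀.
I₃ = I₂ cos²(174° − 143°) = 0.3852 I₀ · cos²(31°) = 0.283 I₀.
After rotation:
I₁ = I₀ cos²(106° − 67°) = I₀ cos²(39°) = 0.604 I₀.
I₂ = I₁ cos²(128° − 106°) = 0.604 I₀ · cos²(22°) = 0.5192 I₀.
I₃ = I₂ cos²(174° − 128°) = 0.5192 I₀ · cos²(46°) = 0.2505 I₀.
Ratio = 0.2505 / 0.283 = 0.8852.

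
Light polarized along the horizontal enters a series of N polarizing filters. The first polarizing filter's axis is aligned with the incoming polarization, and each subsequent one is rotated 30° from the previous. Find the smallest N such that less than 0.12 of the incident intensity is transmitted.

N = 9

First polarizer is aligned with the polarization: full transmission.
Each further stage multiplies by cos²(30°) = 0.75.
After N polarizers: T = 0.75^(N−1). Require T < 0.12 ⇒ N−1 > ln(0.12)/ln(0.75) = 7.37, so N−1 ≥ 8 and N = 9.
Check: N=9 gives T = 0.1001 < 0.12; N=8 gives T = 0.1335.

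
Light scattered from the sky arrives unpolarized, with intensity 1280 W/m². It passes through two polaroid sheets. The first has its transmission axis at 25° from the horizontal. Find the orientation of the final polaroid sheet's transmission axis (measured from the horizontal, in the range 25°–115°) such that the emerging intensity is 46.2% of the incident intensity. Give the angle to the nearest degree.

Unpolarized light through the first polarizer → I₁ = ½ I₀, now polarized at 25°.
Need I₂/I₀ = 0.462, so cos²(θ − 25°) = 0.462 / 0.5 = 0.924.
θ − 25° = arccos(√0.924) = 16.0°, giving θ ≈ 25 + 16.0 = 41.0°.

θ ≈ 41°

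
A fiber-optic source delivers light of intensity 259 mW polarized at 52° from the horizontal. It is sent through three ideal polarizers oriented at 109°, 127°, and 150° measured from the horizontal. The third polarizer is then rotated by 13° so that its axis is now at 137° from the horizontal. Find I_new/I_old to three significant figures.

I_new/I_old ≈ 1.14

Before rotation:
I₁ = I₀ cos²(109° − 52°) = I₀ cos²(57°) = 0.2966 I₀.
I₂ = I₁ cos²(127° − 109°) = 0.2966 I₀ · cos²(18°) = 0.2683 I₀.
I₃ = I₂ cos²(150° − 127°) = 0.2683 I₀ · cos²(23°) = 0.2273 I₀.
After rotation:
I₁ = I₀ cos²(109° − 52°) = I₀ cos²(57°) = 0.2966 I₀.
I₂ = I₁ cos²(127° − 109°) = 0.2966 I₀ · cos²(18°) = 0.2683 I₀.
I₃ = I₂ cos²(137° − 127°) = 0.2683 I₀ · cos²(10°) = 0.2602 I₀.
Ratio = 0.2602 / 0.2273 = 1.145.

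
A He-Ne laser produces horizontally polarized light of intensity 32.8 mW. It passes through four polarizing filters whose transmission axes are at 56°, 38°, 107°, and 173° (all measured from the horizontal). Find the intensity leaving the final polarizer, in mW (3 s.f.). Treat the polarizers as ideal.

I ≈ 0.197 mW

I₁ = 32.8 mW · cos²(56°) = 10.26 mW.
I₂ = I₁ · cos²(18°) = 10.26 · 0.9045 = 9.277 mW.
I₃ = I₂ · cos²(69°) = 9.277 · 0.1284 = 1.191 mW.
I₄ = I₃ · cos²(66°) = 1.191 · 0.1654 = 0.1971 mW.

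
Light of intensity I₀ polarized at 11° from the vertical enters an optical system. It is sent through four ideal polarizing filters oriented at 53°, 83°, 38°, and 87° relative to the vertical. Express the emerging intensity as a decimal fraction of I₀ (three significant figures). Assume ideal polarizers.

≈ 0.0891 I₀

I₁ = I₀ cos²(53° − 11°) = I₀ cos²(42°) = 0.5523 I₀.
I₂ = I₁ cos²(83° − 53°) = 0.5523 I₀ · cos²(30°) = 0.4142 I₀.
I₃ = I₂ cos²(38° − 83°) = 0.4142 I₀ · cos²(45°) = 0.2071 I₀.
I₄ = I₃ cos²(87° − 38°) = 0.2071 I₀ · cos²(49°) = 0.08914 I₀.
Transmitted fraction = 0.08914.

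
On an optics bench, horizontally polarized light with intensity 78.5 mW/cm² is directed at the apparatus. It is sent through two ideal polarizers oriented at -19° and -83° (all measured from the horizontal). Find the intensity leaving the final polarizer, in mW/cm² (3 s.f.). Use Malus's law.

I ≈ 13.5 mW/cm²

By Malus's law, I₁ = 78.5 mW/cm² · cos²(19°) = 70.18 mW/cm².
I₂ = I₁ · cos²(64°) = 70.18 · 0.1922 = 13.49 mW/cm².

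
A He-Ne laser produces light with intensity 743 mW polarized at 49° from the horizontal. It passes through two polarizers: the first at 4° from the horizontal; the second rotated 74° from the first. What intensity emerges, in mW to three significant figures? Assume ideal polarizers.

I ≈ 28.2 mW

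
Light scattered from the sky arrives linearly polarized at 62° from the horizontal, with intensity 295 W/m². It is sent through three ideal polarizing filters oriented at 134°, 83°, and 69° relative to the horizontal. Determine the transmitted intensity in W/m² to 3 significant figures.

I ≈ 10.5 W/m²

I₁ = 295 W/m² · cos²(72°) = 28.17 W/m².
I₂ = I₁ · cos²(51°) = 28.17 · 0.396 = 11.16 W/m².
I₃ = I₂ · cos²(14°) = 11.16 · 0.9415 = 10.5 W/m².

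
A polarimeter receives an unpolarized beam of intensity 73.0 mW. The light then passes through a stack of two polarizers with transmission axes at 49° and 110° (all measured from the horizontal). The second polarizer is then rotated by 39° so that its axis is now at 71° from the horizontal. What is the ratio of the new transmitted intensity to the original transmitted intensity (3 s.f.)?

I_new/I_old ≈ 3.66

Before rotation:
Unpolarized light through the first polarizer → I₁ = ½ I₀, now polarized at 49°.
I₂ = I₁ cos²(110° − 49°) = 0.5 I₀ · cos²(61°) = 0.1175 I₀.
After rotation:
Unpolarized light through the first polarizer → I₁ = ½ I₀, now polarized at 49°.
I₂ = I₁ cos²(71° − 49°) = 0.5 I₀ · cos²(22°) = 0.4298 I₀.
Ratio = 0.4298 / 0.1175 = 3.658.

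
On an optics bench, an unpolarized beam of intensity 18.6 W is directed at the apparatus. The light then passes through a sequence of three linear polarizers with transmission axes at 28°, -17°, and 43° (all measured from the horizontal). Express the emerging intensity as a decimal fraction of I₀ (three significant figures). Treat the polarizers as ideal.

I/I₀ ≈ 0.0625

Unpolarized light through the first polarizer → I₁ = 18.6 W/2 = 9.3 W, polarized at 28°.
I₂ = I₁ · cos²(45°) = 9.3 · 0.5 = 4.65 W.
I₃ = I₂ · cos²(60°) = 4.65 · 0.25 = 1.163 W.
Transmitted fraction = 0.0625.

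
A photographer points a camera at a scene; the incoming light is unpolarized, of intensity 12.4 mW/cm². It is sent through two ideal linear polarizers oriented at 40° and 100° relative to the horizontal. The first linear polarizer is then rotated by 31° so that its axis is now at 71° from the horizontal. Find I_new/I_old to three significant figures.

Before rotation:
Unpolarized light through the first polarizer → I₁ = ½ I₀, now polarized at 40°.
I₂ = I₁ cos²(100° − 40°) = 0.5 I₀ · cos²(60°) = 0.125 I₀.
After rotation:
Unpolarized light through the first polarizer → I₁ = ½ I₀, now polarized at 71°.
I₂ = I₁ cos²(100° − 71°) = 0.5 I₀ · cos²(29°) = 0.3825 I₀.
Ratio = 0.3825 / 0.125 = 3.06.

I_new/I_old ≈ 3.06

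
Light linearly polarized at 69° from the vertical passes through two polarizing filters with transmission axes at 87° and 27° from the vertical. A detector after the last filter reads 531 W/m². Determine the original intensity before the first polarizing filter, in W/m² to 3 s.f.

I₁ = I₀ cos²(87° − 69°) = I₀ cos²(18°) = 0.9045 I₀.
I₂ = I₁ cos²(27° − 87°) = 0.9045 I₀ · cos²(60°) = 0.2261 I₀.
So 531 W/m² = 0.2261 I₀, giving I₀ = 531/0.2261 = 2348 W/m².

I₀ ≈ 2350 W/m²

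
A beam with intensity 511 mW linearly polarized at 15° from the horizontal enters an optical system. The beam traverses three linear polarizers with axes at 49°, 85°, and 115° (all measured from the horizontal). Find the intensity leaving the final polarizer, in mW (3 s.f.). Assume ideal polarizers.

By Malus's law, I₁ = 511 mW · cos²(34°) = 351.2 mW.
I₂ = I₁ · cos²(36°) = 351.2 · 0.6545 = 229.9 mW.
I₃ = I₂ · cos²(30°) = 229.9 · 0.75 = 172.4 mW.

I ≈ 172 mW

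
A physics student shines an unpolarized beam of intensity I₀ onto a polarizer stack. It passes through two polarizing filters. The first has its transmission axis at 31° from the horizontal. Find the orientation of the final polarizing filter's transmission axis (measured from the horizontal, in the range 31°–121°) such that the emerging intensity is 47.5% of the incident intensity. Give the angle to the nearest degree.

Unpolarized light through the first polarizer → I₁ = ½ I₀, now polarized at 31°.
Need I₂/I₀ = 0.475, so cos²(θ − 31°) = 0.475 / 0.5 = 0.95.
θ − 31° = arccos(√0.95) = 12.9°, giving θ ≈ 31 + 12.9 = 43.9°.

θ ≈ 44°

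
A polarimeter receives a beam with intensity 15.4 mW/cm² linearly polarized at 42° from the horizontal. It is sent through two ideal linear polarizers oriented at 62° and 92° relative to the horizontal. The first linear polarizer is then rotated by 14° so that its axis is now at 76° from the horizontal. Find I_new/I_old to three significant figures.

Before rotation:
By Malus's law, I₁ = I₀ cos²(62° − 42°) = I₀ cos²(20°) = 0.883 I₀.
I₂ = I₁ cos²(92° − 62°) = 0.883 I₀ · cos²(30°) = 0.6623 I₀.
After rotation:
I₁ = I₀ cos²(76° − 42°) = I₀ cos²(34°) = 0.6873 I₀.
I₂ = I₁ cos²(92° − 76°) = 0.6873 I₀ · cos²(16°) = 0.6351 I₀.
Ratio = 0.6351 / 0.6623 = 0.959.

I_new/I_old ≈ 0.959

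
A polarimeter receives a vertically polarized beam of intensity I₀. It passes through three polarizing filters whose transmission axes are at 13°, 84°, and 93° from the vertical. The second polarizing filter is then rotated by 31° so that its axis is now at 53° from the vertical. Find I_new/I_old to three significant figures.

I_new/I_old ≈ 3.33

Before rotation:
I₁ = I₀ cos²(13° − 0°) = I₀ cos²(13°) = 0.9494 I₀.
I₂ = I₁ cos²(84° − 13°) = 0.9494 I₀ · cos²(71°) = 0.1006 I₀.
I₃ = I₂ cos²(93° − 84°) = 0.1006 I₀ · cos²(9°) = 0.09817 I₀.
After rotation:
I₁ = I₀ cos²(13° − 0°) = I₀ cos²(13°) = 0.9494 I₀.
I₂ = I₁ cos²(53° − 13°) = 0.9494 I₀ · cos²(40°) = 0.5571 I₀.
I₃ = I₂ cos²(93° − 53°) = 0.5571 I₀ · cos²(40°) = 0.3269 I₀.
Ratio = 0.3269 / 0.09817 = 3.33.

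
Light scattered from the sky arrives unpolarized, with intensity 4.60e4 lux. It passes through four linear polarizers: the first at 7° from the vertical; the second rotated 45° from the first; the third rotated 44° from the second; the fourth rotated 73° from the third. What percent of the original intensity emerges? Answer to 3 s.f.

Unpolarized light through the first polarizer → I₁ = 4.60e4 lux/2 = 2.3e+04 lux, polarized at 7°.
I₂ = I₁ · cos²(45°) = 2.3e+04 · 0.5 = 1.15e+04 lux.
I₃ = I₂ · cos²(44°) = 1.15e+04 · 0.5174 = 5951 lux.
I₄ = I₃ · cos²(73°) = 5951 · 0.08548 = 508.7 lux.
That is 1.106% of the incident intensity.

≈ 1.11%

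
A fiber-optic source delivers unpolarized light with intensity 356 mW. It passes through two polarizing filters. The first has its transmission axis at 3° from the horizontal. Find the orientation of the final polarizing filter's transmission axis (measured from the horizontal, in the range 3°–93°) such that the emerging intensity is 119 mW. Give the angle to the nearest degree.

θ ≈ 38°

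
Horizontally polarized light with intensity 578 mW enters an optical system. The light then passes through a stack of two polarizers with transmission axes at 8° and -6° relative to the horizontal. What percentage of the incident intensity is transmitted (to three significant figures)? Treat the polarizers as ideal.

By Malus's law, I₁ = 578 mW · cos²(8°) = 566.8 mW.
I₂ = I₁ · cos²(14°) = 566.8 · 0.9415 = 533.6 mW.
That is 92.32% of the incident intensity.

≈ 92.3%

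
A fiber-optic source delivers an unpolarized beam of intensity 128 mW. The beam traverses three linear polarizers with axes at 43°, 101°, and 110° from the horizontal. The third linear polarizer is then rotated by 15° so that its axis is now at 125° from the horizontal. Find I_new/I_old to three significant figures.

Before rotation:
Unpolarized light through the first polarizer → I₁ = ½ I₀, now polarized at 43°.
I₂ = I₁ cos²(101° − 43°) = 0.5 I₀ · cos²(58°) = 0.1404 I₀.
I₃ = I₂ cos²(110° − 101°) = 0.1404 I₀ · cos²(9°) = 0.137 I₀.
After rotation:
Unpolarized light through the first polarizer → I₁ = ½ I₀, now polarized at 43°.
I₂ = I₁ cos²(101° − 43°) = 0.5 I₀ · cos²(58°) = 0.1404 I₀.
I₃ = I₂ cos²(125° − 101°) = 0.1404 I₀ · cos²(24°) = 0.1172 I₀.
Ratio = 0.1172 / 0.137 = 0.8555.

I_new/I_old ≈ 0.856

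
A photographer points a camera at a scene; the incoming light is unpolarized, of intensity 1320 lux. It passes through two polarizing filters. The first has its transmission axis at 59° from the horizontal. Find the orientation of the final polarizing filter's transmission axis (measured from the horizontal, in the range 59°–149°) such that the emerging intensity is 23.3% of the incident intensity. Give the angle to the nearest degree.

Unpolarized light through the first polarizer → I₁ = ½ I₀, now polarized at 59°.
Need I₂/I₀ = 0.233, so cos²(θ − 59°) = 0.233 / 0.5 = 0.466.
θ − 59° = arccos(√0.466) = 46.9°, giving θ ≈ 59 + 46.9 = 105.9°.

θ ≈ 106°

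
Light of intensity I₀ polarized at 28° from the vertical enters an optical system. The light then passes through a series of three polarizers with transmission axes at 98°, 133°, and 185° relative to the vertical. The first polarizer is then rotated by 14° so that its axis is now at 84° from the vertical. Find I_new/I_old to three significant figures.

I_new/I_old ≈ 1.71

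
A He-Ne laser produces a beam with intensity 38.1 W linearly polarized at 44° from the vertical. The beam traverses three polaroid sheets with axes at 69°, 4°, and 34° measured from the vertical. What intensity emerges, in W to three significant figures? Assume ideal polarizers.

I ≈ 4.19 W

I₁ = 38.1 W · cos²(25°) = 31.3 W.
I₂ = I₁ · cos²(65°) = 31.3 · 0.1786 = 5.589 W.
I₃ = I₂ · cos²(30°) = 5.589 · 0.75 = 4.192 W.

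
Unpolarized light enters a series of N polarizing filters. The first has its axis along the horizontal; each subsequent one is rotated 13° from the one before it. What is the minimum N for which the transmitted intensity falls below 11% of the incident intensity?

N = 31

First polarizer halves the unpolarized light: factor 1/2.
Each further stage multiplies by cos²(13°) = 0.9494.
After N polarizers: T = 0.5·0.9494^(N−1). Require T < 0.11 ⇒ N−1 > ln(0.11/0.5)/ln(0.9494) = 29.16, so N−1 ≥ 30 and N = 31.
Check: N=31 gives T = 0.1053 < 0.11; N=30 gives T = 0.1109.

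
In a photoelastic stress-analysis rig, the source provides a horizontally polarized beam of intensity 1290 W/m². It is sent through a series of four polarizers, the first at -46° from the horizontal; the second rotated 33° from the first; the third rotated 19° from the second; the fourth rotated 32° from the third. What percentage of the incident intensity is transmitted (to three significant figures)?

I₁ = 1290 W/m² · cos²(46°) = 622.5 W/m².
I₂ = I₁ · cos²(33°) = 622.5 · 0.7034 = 437.8 W/m².
I₃ = I₂ · cos²(19°) = 437.8 · 0.894 = 391.4 W/m².
I₄ = I₃ · cos²(32°) = 391.4 · 0.7192 = 281.5 W/m².
That is 21.82% of the incident intensity.

≈ 21.8%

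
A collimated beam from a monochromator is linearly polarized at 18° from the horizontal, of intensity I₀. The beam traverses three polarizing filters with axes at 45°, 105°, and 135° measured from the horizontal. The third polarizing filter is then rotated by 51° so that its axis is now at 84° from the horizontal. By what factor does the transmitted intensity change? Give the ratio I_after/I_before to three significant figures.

Before rotation:
I₁ = I₀ cos²(45° − 18°) = I₀ cos²(27°) = 0.7939 I₀.
I₂ = I₁ cos²(105° − 45°) = 0.7939 I₀ · cos²(60°) = 0.1985 I₀.
I₃ = I₂ cos²(135° − 105°) = 0.1985 I₀ · cos²(30°) = 0.1489 I₀.
After rotation:
I₁ = I₀ cos²(45° − 18°) = I₀ cos²(27°) = 0.7939 I₀.
I₂ = I₁ cos²(105° − 45°) = 0.7939 I₀ · cos²(60°) = 0.1985 I₀.
I₃ = I₂ cos²(84° − 105°) = 0.1985 I₀ · cos²(21°) = 0.173 I₀.
Ratio = 0.173 / 0.1489 = 1.162.

I_new/I_old ≈ 1.16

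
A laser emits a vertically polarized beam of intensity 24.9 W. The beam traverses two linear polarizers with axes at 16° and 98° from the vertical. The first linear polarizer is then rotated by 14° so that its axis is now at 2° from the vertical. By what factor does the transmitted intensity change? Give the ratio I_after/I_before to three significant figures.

I_new/I_old ≈ 0.610

Before rotation:
I₁ = I₀ cos²(16° − 0°) = I₀ cos²(16°) = 0.924 I₀.
I₂ = I₁ cos²(98° − 16°) = 0.924 I₀ · cos²(82°) = 0.0179 I₀.
After rotation:
I₁ = I₀ cos²(2° − 0°) = I₀ cos²(2°) = 0.9988 I₀.
Angle between axes 1 and 2: 84°. I₂ = 0.9988 I₀ · cos²(84°) = 0.01091 I₀.
Ratio = 0.01091 / 0.0179 = 0.6097.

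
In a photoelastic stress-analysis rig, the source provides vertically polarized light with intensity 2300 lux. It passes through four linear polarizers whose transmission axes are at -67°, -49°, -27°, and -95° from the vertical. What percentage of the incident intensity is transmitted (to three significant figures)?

≈ 1.67%

By Malus's law, I₁ = 2300 lux · cos²(67°) = 351.1 lux.
I₂ = I₁ · cos²(18°) = 351.1 · 0.9045 = 317.6 lux.
I₃ = I₂ · cos²(22°) = 317.6 · 0.8597 = 273 lux.
I₄ = I₃ · cos²(68°) = 273 · 0.1403 = 38.32 lux.
That is 1.666% of the incident intensity.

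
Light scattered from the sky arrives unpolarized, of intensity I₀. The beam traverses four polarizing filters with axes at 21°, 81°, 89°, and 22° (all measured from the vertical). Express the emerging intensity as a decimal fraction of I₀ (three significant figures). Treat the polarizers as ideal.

Unpolarized light through the first polarizer → I₁ = ½ I₀, now polarized at 21°.
I₂ = I₁ cos²(81° − 21°) = 0.5 I₀ · cos²(60°) = 0.125 I₀.
I₃ = I₂ cos²(89° − 81°) = 0.125 I₀ · cos²(8°) = 0.1226 I₀.
I₄ = I₃ cos²(22° − 89°) = 0.1226 I₀ · cos²(67°) = 0.01871 I₀.
Transmitted fraction = 0.01871.

≈ 0.0187 I₀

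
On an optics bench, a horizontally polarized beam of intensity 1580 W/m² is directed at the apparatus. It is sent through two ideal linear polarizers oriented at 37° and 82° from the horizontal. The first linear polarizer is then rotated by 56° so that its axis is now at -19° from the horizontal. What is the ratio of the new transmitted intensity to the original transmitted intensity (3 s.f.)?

Before rotation:
I₁ = I₀ cos²(37° − 0°) = I₀ cos²(37°) = 0.6378 I₀.
I₂ = I₁ cos²(82° − 37°) = 0.6378 I₀ · cos²(45°) = 0.3189 I₀.
After rotation:
I₁ = I₀ cos²(-19° − 0°) = I₀ cos²(19°) = 0.894 I₀.
Angle between axes 1 and 2: 79°. I₂ = 0.894 I₀ · cos²(79°) = 0.03255 I₀.
Ratio = 0.03255 / 0.3189 = 0.1021.

I_new/I_old ≈ 0.102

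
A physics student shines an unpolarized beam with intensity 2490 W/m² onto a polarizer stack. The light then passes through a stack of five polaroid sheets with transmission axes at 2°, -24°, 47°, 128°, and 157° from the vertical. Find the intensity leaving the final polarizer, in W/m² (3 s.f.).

Unpolarized light through the first polarizer → I₁ = 2490 W/m²/2 = 1245 W/m², polarized at 2°.
I₂ = I₁ · cos²(26°) = 1245 · 0.8078 = 1006 W/m².
I₃ = I₂ · cos²(71°) = 1006 · 0.106 = 106.6 W/m².
I₄ = I₃ · cos²(81°) = 106.6 · 0.02447 = 2.609 W/m².
I₅ = I₄ · cos²(29°) = 2.609 · 0.765 = 1.996 W/m².

I ≈ 2.00 W/m²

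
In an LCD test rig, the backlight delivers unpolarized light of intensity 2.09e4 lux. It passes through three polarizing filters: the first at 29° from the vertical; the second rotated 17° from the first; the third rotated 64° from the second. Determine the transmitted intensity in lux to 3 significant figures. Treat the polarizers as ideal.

Unpolarized light through the first polarizer → I₁ = 2.09e4 lux/2 = 1.045e+04 lux, polarized at 29°.
I₂ = I₁ · cos²(17°) = 1.045e+04 · 0.9145 = 9557 lux.
I₃ = I₂ · cos²(64°) = 9557 · 0.1922 = 1837 lux.

I ≈ 1840 lux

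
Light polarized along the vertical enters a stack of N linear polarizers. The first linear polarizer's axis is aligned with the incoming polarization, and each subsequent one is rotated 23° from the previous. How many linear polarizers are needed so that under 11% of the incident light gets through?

N = 15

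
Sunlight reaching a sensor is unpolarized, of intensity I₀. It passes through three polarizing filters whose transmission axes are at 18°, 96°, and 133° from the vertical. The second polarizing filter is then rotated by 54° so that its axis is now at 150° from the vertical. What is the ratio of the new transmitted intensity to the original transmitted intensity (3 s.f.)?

I_new/I_old ≈ 14.9

Before rotation:
Unpolarized light through the first polarizer → I₁ = ½ I₀, now polarized at 18°.
I₂ = I₁ cos²(96° − 18°) = 0.5 I₀ · cos²(78°) = 0.02161 I₀.
I₃ = I₂ cos²(133° − 96°) = 0.02161 I₀ · cos²(37°) = 0.01379 I₀.
After rotation:
Unpolarized light through the first polarizer → I₁ = ½ I₀, now polarized at 18°.
Angle between axes 1 and 2: 48°. I₂ = 0.5 I₀ · cos²(48°) = 0.2239 I₀.
I₃ = I₂ cos²(133° − 150°) = 0.2239 I₀ · cos²(17°) = 0.2047 I₀.
Ratio = 0.2047 / 0.01379 = 14.85.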